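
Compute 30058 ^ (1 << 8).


30058 ^ (1 << 8) = 30058 ^ 256 = 29802

29802


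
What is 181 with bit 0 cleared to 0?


181 & ~(1 << 0) = 180

180


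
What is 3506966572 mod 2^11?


3506966572 & 2047 = 44

44


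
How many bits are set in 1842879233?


0b1101101110110000001101100000001 has 14 set bits

14


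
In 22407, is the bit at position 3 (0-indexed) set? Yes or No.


0b101011110000111, bit 3 = 0. No

No


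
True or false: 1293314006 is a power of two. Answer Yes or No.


0b1001101000101100110011111010110. Multiple bits set => No

No


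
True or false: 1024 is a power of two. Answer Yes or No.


0b10000000000. Only one bit set => Yes

Yes


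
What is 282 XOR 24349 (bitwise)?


0b100011010 ^ 0b101111100011101 = 0b101111000000111 = 24071

24071


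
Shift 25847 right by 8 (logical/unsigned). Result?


0b110010011110111 >> 8 = 0b1100100 = 100

100


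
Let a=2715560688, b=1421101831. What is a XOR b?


2715560688 ^ 1421101831 = 4117258743

4117258743


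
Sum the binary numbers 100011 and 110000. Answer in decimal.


100011 + 110000 = 1010011 = 83

83


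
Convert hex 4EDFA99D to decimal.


4EDFA99D hex = 1323280797 decimal

1323280797


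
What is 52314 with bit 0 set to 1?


52314 | (1 << 0) = 52314 | 1 = 52315

52315


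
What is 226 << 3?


0b11100010 << 3 = 0b11100010000 = 1808

1808


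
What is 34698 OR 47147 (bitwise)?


0b1000011110001010 | 0b1011100000101011 = 0b1011111110101011 = 49067

49067


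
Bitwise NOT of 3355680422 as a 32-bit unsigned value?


~0b11001000000000111001111010100110 = 0b110111111111000110000101011001 = 939286873 (32-bit unsigned)

939286873


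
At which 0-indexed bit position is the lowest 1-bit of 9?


0b1001. Lowest set bit at position 0

0


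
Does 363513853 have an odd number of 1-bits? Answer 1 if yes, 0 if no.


0b10101101010101100011111111101 has 19 ones => parity 1

1


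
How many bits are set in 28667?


0b110111111111011 has 13 set bits

13


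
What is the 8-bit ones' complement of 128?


128 ^ 255 = 127

127


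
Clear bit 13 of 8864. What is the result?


8864 & ~(1 << 13) = 672

672


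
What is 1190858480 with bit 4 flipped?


1190858480 ^ (1 << 4) = 1190858480 ^ 16 = 1190858464

1190858464


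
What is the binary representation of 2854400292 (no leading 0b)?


2854400292 = 10101010001000101011000100100100 in binary

10101010001000101011000100100100


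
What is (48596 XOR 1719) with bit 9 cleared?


Step 1: 48596 ^ 1719 = 47971
Step 2: 47971 & ~(1 << 9) = 47459

47459


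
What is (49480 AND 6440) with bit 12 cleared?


Step 1: 49480 & 6440 = 264
Step 2: 264 & ~(1 << 12) = 264

264


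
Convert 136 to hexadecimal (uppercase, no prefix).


136 = 88 hex

88


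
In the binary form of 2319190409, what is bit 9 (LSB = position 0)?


0b10001010001111000000100110001001, position 9 = 0

0


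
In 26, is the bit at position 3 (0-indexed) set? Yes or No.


0b11010, bit 3 = 1. Yes

Yes


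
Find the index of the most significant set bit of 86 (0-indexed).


0b1010110. Highest set bit at position 6

6


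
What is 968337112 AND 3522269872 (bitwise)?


0b111001101101111010011011011000 & 0b11010001111100011001001010110000 = 0b10001101100011000001010010000 = 296845968

296845968


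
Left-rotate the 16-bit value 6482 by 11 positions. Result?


Rotate 0b1100101010010 left by 11 (16-bit) = 0b1001000011001010 = 37066

37066


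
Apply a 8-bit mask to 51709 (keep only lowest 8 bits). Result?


51709 & 255 = 253

253


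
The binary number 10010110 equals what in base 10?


10010110 in decimal = 150

150


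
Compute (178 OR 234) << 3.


Step 1: 178 | 234 = 250
Step 2: 250 << 3 = 2000

2000


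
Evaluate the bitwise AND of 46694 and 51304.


0b1011011001100110 & 0b1100100001101000 = 0b1000000001100000 = 32864

32864


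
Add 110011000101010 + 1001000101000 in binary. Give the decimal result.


110011000101010 + 1001000101000 = 111100001010010 = 30802

30802


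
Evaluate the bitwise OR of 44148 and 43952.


0b1010110001110100 | 0b1010101110110000 = 0b1010111111110100 = 45044

45044


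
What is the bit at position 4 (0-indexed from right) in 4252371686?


0b11111101011101100000101011100110, position 4 = 0

0


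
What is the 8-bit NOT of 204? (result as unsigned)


~0b11001100 = 0b110011 = 51 (8-bit unsigned)

51


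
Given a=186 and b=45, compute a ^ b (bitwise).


186 ^ 45 = 151

151


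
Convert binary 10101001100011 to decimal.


10101001100011 in decimal = 10851

10851


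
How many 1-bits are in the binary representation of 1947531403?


0b1110100000101001111100010001011 has 15 set bits

15


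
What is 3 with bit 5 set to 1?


3 | (1 << 5) = 3 | 32 = 35

35


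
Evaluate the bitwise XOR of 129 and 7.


0b10000001 ^ 0b111 = 0b10000110 = 134

134


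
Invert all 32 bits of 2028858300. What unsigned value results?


2028858300 ^ 4294967295 = 2266108995

2266108995


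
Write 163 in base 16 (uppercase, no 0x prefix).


163 = A3 hex

A3


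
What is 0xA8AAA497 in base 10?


A8AAA497 hex = 2829755543 decimal

2829755543


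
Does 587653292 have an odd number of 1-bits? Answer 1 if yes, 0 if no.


0b100011000001101110000010101100 has 12 ones => parity 0

0


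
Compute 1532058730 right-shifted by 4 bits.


0b1011011010100010101110001101010 >> 4 = 0b101101101010001010111000110 = 95753670

95753670


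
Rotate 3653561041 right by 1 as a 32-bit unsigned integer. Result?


Rotate 0b11011001110001001110101011010001 right by 1 (32-bit) = 0b11101100111000100111010101101000 = 3974264168

3974264168


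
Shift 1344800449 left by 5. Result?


0b1010000001010000000011011000001 << 5 = 0b101000000101000000001101100000100000 = 43033614368

43033614368


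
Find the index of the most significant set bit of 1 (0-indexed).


0b1. Highest set bit at position 0

0


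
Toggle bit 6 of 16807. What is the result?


16807 ^ (1 << 6) = 16807 ^ 64 = 16871

16871


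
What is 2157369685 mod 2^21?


2157369685 & 2097151 = 1497429

1497429


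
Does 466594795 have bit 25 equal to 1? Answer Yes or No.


0b11011110011111010101111101011, bit 25 = 1. Yes

Yes


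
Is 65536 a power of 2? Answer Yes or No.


0b10000000000000000. Only one bit set => Yes

Yes


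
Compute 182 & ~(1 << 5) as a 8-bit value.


182 & ~(1 << 5) = 150

150


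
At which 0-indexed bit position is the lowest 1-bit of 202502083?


0b1100000100011110111111000011. Lowest set bit at position 0

0


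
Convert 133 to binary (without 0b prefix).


133 = 10000101 in binary

10000101


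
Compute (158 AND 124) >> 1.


Step 1: 158 & 124 = 28
Step 2: 28 >> 1 = 14

14


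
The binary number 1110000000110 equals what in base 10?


1110000000110 in decimal = 7174

7174


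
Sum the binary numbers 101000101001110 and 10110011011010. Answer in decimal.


101000101001110 + 10110011011010 = 111111000101000 = 32296

32296


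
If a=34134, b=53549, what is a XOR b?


34134 ^ 53549 = 21627

21627


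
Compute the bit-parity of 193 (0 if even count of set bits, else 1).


0b11000001 has 3 ones => parity 1

1


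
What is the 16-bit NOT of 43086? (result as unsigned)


~0b1010100001001110 = 0b101011110110001 = 22449 (16-bit unsigned)

22449


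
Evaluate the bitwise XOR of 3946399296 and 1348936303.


0b11101011001110010100011001000000 ^ 0b1010000011001110010001001101111 = 0b10111011010111100110010000101111 = 3143525423

3143525423


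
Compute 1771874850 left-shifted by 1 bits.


0b1101001100111001010101000100010 << 1 = 0b11010011001110010101010001000100 = 3543749700

3543749700


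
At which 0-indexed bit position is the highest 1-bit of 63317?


0b1111011101010101. Highest set bit at position 15

15


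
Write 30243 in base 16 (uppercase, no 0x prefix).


30243 = 7623 hex

7623


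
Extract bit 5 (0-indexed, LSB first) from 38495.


0b1001011001011111, position 5 = 0

0


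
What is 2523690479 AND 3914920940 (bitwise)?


0b10010110011011000111010111101111 & 0b11101001010110001111001111101100 = 0b10000000010010000111000111101100 = 2152231404

2152231404


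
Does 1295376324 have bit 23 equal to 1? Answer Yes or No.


0b1001101001101011101111111000100, bit 23 = 0. No

No


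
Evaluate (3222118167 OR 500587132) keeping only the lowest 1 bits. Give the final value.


Step 1: 3222118167 | 500587132 = 3722436479
Step 2: 3722436479 & 1 = 1

1


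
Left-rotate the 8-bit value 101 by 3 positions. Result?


Rotate 0b1100101 left by 3 (8-bit) = 0b101011 = 43

43


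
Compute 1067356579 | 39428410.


0b111111100111101001000110100011 | 0b10010110011010000100111010 = 0b111111110111111011000110111011 = 1071624635

1071624635


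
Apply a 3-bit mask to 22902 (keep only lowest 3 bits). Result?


22902 & 7 = 6

6


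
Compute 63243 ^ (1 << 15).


63243 ^ (1 << 15) = 63243 ^ 32768 = 30475

30475


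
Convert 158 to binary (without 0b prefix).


158 = 10011110 in binary

10011110


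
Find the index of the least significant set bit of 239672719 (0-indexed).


0b1110010010010001110110001111. Lowest set bit at position 0

0


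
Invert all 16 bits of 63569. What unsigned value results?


63569 ^ 65535 = 1966

1966


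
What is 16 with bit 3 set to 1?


16 | (1 << 3) = 16 | 8 = 24

24


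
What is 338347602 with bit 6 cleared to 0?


338347602 & ~(1 << 6) = 338347538

338347538


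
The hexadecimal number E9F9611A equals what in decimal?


E9F9611A hex = 3925434650 decimal

3925434650


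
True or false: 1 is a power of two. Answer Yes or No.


0b1. Only one bit set => Yes

Yes


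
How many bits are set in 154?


0b10011010 has 4 set bits

4


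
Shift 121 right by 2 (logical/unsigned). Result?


0b1111001 >> 2 = 0b11110 = 30

30


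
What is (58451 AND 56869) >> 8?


Step 1: 58451 & 56869 = 50177
Step 2: 50177 >> 8 = 196

196


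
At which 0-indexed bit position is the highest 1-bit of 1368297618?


0b1010001100011101001000010010010. Highest set bit at position 30

30


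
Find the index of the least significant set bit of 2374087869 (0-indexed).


0b10001101100000011011010010111101. Lowest set bit at position 0

0


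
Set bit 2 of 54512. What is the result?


54512 | (1 << 2) = 54512 | 4 = 54516

54516


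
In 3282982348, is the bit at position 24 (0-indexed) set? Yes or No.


0b11000011101011100101010111001100, bit 24 = 1. Yes

Yes


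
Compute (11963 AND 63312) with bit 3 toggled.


Step 1: 11963 & 63312 = 9744
Step 2: 9744 ^ (1 << 3) = 9744 ^ 8 = 9752

9752


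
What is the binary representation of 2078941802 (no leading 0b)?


2078941802 = 1111011111010100010001001101010 in binary

1111011111010100010001001101010


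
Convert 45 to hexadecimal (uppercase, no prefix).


45 = 2D hex

2D


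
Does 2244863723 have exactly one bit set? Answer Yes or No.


0b10000101110011011110011011101011. Multiple bits set => No

No


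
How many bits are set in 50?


0b110010 has 3 set bits

3


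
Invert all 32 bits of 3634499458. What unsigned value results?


3634499458 ^ 4294967295 = 660467837

660467837


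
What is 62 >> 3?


0b111110 >> 3 = 0b111 = 7

7


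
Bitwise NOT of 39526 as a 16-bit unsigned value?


~0b1001101001100110 = 0b110010110011001 = 26009 (16-bit unsigned)

26009


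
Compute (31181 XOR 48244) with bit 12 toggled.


Step 1: 31181 ^ 48244 = 50617
Step 2: 50617 ^ (1 << 12) = 50617 ^ 4096 = 54713

54713


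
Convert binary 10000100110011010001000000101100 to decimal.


10000100110011010001000000101100 in decimal = 2228031532

2228031532


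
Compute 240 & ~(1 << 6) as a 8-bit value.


240 & ~(1 << 6) = 176

176


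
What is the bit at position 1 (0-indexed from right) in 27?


0b11011, position 1 = 1

1


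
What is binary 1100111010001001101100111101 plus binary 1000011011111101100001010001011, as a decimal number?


1100111010001001101100111101 + 1000011011111101100001010001011 = 1010000011001110101110111001000 = 1348951496

1348951496


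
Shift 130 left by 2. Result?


0b10000010 << 2 = 0b1000001000 = 520

520


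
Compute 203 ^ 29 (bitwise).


0b11001011 ^ 0b11101 = 0b11010110 = 214

214


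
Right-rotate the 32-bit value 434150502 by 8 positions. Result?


Rotate 0b11001111000001001110001100110 right by 8 (32-bit) = 0b1100110000110011110000010011100 = 1712971932

1712971932


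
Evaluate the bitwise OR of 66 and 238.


0b1000010 | 0b11101110 = 0b11101110 = 238

238


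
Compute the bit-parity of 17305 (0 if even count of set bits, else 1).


0b100001110011001 has 7 ones => parity 1

1


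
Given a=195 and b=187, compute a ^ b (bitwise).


195 ^ 187 = 120

120


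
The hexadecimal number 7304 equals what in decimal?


7304 hex = 29444 decimal

29444


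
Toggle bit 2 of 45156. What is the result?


45156 ^ (1 << 2) = 45156 ^ 4 = 45152

45152


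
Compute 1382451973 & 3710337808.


0b1010010011001101000101100000101 & 0b11011101001001110100001100010000 = 0b1010000001001100000001100000000 = 1344668416

1344668416


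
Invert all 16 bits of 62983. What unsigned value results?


62983 ^ 65535 = 2552

2552


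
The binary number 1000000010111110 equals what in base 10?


1000000010111110 in decimal = 32958

32958


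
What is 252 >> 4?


0b11111100 >> 4 = 0b1111 = 15

15


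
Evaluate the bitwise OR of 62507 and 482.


0b1111010000101011 | 0b111100010 = 0b1111010111101011 = 62955

62955


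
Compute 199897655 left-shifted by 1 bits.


0b1011111010100011001000110111 << 1 = 0b10111110101000110010001101110 = 399795310

399795310


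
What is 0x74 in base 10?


74 hex = 116 decimal

116


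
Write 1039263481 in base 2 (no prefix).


1039263481 = 111101111100011110011011111001 in binary

111101111100011110011011111001


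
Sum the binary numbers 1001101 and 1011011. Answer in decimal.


1001101 + 1011011 = 10101000 = 168

168


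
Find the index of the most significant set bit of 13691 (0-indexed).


0b11010101111011. Highest set bit at position 13

13


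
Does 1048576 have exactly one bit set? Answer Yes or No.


0b100000000000000000000. Only one bit set => Yes

Yes


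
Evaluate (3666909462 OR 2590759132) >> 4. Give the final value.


Step 1: 3666909462 | 2590759132 = 3673938398
Step 2: 3673938398 >> 4 = 229621149

229621149


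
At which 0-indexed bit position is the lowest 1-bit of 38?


0b100110. Lowest set bit at position 1

1


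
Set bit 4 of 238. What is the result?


238 | (1 << 4) = 238 | 16 = 254

254


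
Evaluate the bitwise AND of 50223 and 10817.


0b1100010000101111 & 0b10101001000001 = 0b1 = 1

1


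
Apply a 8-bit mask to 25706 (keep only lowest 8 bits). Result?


25706 & 255 = 106

106


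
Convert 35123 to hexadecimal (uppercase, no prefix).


35123 = 8933 hex

8933


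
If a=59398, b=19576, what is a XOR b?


59398 ^ 19576 = 42110

42110


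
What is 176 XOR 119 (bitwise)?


0b10110000 ^ 0b1110111 = 0b11000111 = 199

199


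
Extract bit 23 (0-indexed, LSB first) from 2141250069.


0b1111111101000001110001000010101, position 23 = 1

1


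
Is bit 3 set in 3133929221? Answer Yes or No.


0b10111010110010111111011100000101, bit 3 = 0. No

No


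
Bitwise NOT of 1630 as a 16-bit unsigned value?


~0b11001011110 = 0b1111100110100001 = 63905 (16-bit unsigned)

63905


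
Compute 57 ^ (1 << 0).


57 ^ (1 << 0) = 57 ^ 1 = 56

56


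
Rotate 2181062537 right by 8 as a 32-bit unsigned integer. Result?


Rotate 0b10000010000000000101111110001001 right by 8 (32-bit) = 0b10001001100000100000000001011111 = 2306998367

2306998367


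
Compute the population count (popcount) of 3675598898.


0b11011011000101010011000000110010 has 14 set bits

14


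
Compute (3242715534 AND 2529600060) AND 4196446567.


Step 1: 3242715534 & 2529600060 = 2152112140
Step 2: 2152112140 & 4196446567 = 2147524612

2147524612


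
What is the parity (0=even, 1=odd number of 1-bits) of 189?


0b10111101 has 6 ones => parity 0

0


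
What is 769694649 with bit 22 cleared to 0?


769694649 & ~(1 << 22) = 765500345

765500345


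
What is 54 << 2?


0b110110 << 2 = 0b11011000 = 216

216


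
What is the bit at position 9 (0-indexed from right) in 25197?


0b110001001101101, position 9 = 1

1


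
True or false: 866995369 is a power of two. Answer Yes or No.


0b110011101011010100110010101001. Multiple bits set => No

No


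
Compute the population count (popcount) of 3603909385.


0b11010110110011110100101100001001 has 17 set bits

17


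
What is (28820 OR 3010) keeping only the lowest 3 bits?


Step 1: 28820 | 3010 = 31702
Step 2: 31702 & 7 = 6

6


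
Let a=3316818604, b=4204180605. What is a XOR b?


3316818604 ^ 4204180605 = 1059329745

1059329745


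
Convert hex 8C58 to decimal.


8C58 hex = 35928 decimal

35928


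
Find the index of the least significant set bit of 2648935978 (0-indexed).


0b10011101111000111000111000101010. Lowest set bit at position 1

1


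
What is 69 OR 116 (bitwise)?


0b1000101 | 0b1110100 = 0b1110101 = 117

117


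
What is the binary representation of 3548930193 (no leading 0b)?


3548930193 = 11010011100010000110000010010001 in binary

11010011100010000110000010010001


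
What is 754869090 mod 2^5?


754869090 & 31 = 2

2


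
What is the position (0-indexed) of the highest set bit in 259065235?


0b1111011100010000010110010011. Highest set bit at position 27

27


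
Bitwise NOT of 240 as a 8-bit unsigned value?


~0b11110000 = 0b1111 = 15 (8-bit unsigned)

15


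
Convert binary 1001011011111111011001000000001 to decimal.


1001011011111111011001000000001 in decimal = 1266659841

1266659841


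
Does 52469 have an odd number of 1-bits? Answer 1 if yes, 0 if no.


0b1100110011110101 has 10 ones => parity 0

0


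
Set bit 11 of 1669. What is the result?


1669 | (1 << 11) = 1669 | 2048 = 3717

3717


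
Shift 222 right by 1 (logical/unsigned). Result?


0b11011110 >> 1 = 0b1101111 = 111

111


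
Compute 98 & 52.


0b1100010 & 0b110100 = 0b100000 = 32

32


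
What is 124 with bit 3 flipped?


124 ^ (1 << 3) = 124 ^ 8 = 116

116


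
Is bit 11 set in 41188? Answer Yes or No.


0b1010000011100100, bit 11 = 0. No

No


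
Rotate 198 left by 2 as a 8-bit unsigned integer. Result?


Rotate 0b11000110 left by 2 (8-bit) = 0b11011 = 27

27


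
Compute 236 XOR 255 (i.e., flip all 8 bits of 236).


236 ^ 255 = 19

19


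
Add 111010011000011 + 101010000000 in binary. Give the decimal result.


111010011000011 + 101010000000 = 111111101000011 = 32579

32579


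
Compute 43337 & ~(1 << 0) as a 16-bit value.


43337 & ~(1 << 0) = 43336

43336


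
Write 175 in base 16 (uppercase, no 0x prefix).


175 = AF hex

AF


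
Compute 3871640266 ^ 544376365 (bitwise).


0b11100110110001001000101011001010 ^ 0b100000011100101000011000101101 = 0b11000110101101100000110011100111 = 3333819623

3333819623


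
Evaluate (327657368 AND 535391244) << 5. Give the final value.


Step 1: 327657368 & 535391244 = 327230472
Step 2: 327230472 << 5 = 10471375104

10471375104


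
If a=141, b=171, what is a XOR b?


141 ^ 171 = 38

38


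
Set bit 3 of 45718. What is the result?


45718 | (1 << 3) = 45718 | 8 = 45726

45726


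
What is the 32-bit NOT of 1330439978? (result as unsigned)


~0b1001111010011001110011100101010 = 0b10110000101100110001100011010101 = 2964527317 (32-bit unsigned)

2964527317


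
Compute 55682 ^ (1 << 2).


55682 ^ (1 << 2) = 55682 ^ 4 = 55686

55686


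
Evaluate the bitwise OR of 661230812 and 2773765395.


0b100111011010011001010011011100 | 0b10100101010101000100110100010011 = 0b10100111011111011101110111011111 = 2810043871

2810043871


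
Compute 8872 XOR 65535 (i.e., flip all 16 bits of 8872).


8872 ^ 65535 = 56663

56663


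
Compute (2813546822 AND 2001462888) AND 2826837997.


Step 1: 2813546822 & 2001462888 = 654524480
Step 2: 654524480 & 2826837997 = 537002048

537002048


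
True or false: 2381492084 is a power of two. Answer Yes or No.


0b10001101111100101010111101110100. Multiple bits set => No

No


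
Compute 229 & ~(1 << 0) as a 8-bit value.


229 & ~(1 << 0) = 228

228


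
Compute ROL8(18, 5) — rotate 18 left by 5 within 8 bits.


Rotate 0b10010 left by 5 (8-bit) = 0b1000010 = 66

66


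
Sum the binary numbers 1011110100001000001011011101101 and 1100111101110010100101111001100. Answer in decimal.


1011110100001000001011011101101 + 1100111101110010100101111001100 = 11000110001111010110001010111001 = 3325911737

3325911737


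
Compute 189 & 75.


0b10111101 & 0b1001011 = 0b1001 = 9

9


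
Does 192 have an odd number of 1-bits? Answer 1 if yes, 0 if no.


0b11000000 has 2 ones => parity 0

0


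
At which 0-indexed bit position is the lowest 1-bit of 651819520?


0b100110110110011111101000000000. Lowest set bit at position 9

9


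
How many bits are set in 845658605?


0b110010011001111011100111101101 has 19 set bits

19


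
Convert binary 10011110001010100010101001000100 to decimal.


10011110001010100010101001000100 in decimal = 2653563460

2653563460


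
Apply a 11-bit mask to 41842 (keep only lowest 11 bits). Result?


41842 & 2047 = 882

882


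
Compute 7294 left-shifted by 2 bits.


0b1110001111110 << 2 = 0b111000111111000 = 29176

29176


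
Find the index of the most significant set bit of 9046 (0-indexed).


0b10001101010110. Highest set bit at position 13

13


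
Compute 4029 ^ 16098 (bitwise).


0b111110111101 ^ 0b11111011100010 = 0b11000101011111 = 12639

12639


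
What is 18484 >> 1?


0b100100000110100 >> 1 = 0b10010000011010 = 9242

9242


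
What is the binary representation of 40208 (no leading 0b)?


40208 = 1001110100010000 in binary

1001110100010000


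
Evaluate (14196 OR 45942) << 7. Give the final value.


Step 1: 14196 | 45942 = 46966
Step 2: 46966 << 7 = 6011648

6011648


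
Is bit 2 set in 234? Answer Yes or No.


0b11101010, bit 2 = 0. No

No


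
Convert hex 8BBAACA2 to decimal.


8BBAACA2 hex = 2344266914 decimal

2344266914


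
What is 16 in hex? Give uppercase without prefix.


16 = 10 hex

10


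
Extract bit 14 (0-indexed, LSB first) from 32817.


0b1000000000110001, position 14 = 0

0


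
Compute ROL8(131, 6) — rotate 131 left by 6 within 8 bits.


Rotate 0b10000011 left by 6 (8-bit) = 0b11100000 = 224

224


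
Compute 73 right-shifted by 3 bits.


0b1001001 >> 3 = 0b1001 = 9

9


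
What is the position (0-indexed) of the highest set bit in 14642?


0b11100100110010. Highest set bit at position 13

13


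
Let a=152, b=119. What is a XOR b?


152 ^ 119 = 239

239


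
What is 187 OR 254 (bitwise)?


0b10111011 | 0b11111110 = 0b11111111 = 255

255


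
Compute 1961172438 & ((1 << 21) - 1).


1961172438 & 2097151 = 335318

335318


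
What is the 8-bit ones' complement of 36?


36 ^ 255 = 219

219


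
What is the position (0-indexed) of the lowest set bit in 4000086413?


0b11101110011011000111100110001101. Lowest set bit at position 0

0


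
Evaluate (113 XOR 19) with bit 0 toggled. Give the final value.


Step 1: 113 ^ 19 = 98
Step 2: 98 ^ (1 << 0) = 98 ^ 1 = 99

99


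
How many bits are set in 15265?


0b11101110100001 has 8 set bits

8


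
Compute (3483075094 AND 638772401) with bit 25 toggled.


Step 1: 3483075094 & 638772401 = 101875728
Step 2: 101875728 ^ (1 << 25) = 101875728 ^ 33554432 = 68321296

68321296


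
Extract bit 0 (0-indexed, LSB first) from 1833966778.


0b1101101010100000001110010111010, position 0 = 0

0


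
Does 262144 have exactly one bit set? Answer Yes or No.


0b1000000000000000000. Only one bit set => Yes

Yes


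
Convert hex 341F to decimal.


341F hex = 13343 decimal

13343


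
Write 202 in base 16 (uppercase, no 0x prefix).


202 = CA hex

CA


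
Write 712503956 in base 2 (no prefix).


712503956 = 101010011101111111001010010100 in binary

101010011101111111001010010100


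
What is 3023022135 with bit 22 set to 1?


3023022135 | (1 << 22) = 3023022135 | 4194304 = 3027216439

3027216439


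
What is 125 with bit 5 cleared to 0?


125 & ~(1 << 5) = 93

93


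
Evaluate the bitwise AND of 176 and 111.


0b10110000 & 0b1101111 = 0b100000 = 32

32


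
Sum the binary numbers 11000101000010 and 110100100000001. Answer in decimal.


11000101000010 + 110100100000001 = 1001101001000011 = 39491

39491


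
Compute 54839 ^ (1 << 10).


54839 ^ (1 << 10) = 54839 ^ 1024 = 53815

53815


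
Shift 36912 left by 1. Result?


0b1001000000110000 << 1 = 0b10010000001100000 = 73824

73824


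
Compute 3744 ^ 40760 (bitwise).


0b111010100000 ^ 0b1001111100111000 = 0b1001000110011000 = 37272

37272


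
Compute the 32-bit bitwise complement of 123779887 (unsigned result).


~0b111011000001011101100101111 = 0b11111000100111110100010011010000 = 4171187408 (32-bit unsigned)

4171187408


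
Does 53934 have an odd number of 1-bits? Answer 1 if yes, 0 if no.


0b1101001010101110 has 9 ones => parity 1

1


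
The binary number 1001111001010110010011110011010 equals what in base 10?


1001111001010110010011110011010 in decimal = 1328228250

1328228250


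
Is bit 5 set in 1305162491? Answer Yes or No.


0b1001101110010110011001011111011, bit 5 = 1. Yes

Yes


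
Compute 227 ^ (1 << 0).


227 ^ (1 << 0) = 227 ^ 1 = 226

226


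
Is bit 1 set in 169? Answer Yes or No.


0b10101001, bit 1 = 0. No

No


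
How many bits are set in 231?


0b11100111 has 6 set bits

6


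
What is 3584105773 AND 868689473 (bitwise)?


0b11010101101000010001110100101101 & 0b110011110001110010011001000001 = 0b10001100000010000010000000001 = 293667841

293667841


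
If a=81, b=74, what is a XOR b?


81 ^ 74 = 27

27


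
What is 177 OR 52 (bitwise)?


0b10110001 | 0b110100 = 0b10110101 = 181

181


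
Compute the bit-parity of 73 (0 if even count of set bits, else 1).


0b1001001 has 3 ones => parity 1

1


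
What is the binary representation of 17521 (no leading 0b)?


17521 = 100010001110001 in binary

100010001110001


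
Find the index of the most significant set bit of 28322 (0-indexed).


0b110111010100010. Highest set bit at position 14

14


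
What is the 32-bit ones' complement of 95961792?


95961792 ^ 4294967295 = 4199005503

4199005503


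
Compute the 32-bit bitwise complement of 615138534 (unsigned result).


~0b100100101010100100010011100110 = 0b11011011010101011011101100011001 = 3679828761 (32-bit unsigned)

3679828761


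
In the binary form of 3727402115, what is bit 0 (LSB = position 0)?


0b11011110001010111010010010000011, position 0 = 1

1


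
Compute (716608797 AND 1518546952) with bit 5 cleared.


Step 1: 716608797 & 1518546952 = 176295944
Step 2: 176295944 & ~(1 << 5) = 176295944

176295944


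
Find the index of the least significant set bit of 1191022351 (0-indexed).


0b1000110111111011000111100001111. Lowest set bit at position 0

0


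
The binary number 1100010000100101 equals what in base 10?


1100010000100101 in decimal = 50213

50213


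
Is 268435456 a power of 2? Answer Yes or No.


0b10000000000000000000000000000. Only one bit set => Yes

Yes


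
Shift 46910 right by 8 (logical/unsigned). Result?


0b1011011100111110 >> 8 = 0b10110111 = 183

183


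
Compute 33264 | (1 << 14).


33264 | (1 << 14) = 33264 | 16384 = 49648

49648


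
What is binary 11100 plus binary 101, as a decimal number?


11100 + 101 = 100001 = 33

33


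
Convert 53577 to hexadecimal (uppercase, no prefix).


53577 = D149 hex

D149


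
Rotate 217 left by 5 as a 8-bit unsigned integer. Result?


Rotate 0b11011001 left by 5 (8-bit) = 0b111011 = 59

59


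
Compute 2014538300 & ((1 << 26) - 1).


2014538300 & 67108863 = 1272380

1272380


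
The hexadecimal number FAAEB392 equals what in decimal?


FAAEB392 hex = 4205753234 decimal

4205753234


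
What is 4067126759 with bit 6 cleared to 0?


4067126759 & ~(1 << 6) = 4067126695

4067126695


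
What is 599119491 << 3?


0b100011101101011101011010000011 << 3 = 0b100011101101011101011010000011000 = 4792955928

4792955928


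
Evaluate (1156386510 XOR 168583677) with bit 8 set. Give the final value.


Step 1: 1156386510 ^ 168583677 = 1323396915
Step 2: 1323396915 | (1 << 8) = 1323396915 | 256 = 1323396915

1323396915


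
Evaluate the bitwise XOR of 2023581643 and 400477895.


0b1111000100111010110011111001011 ^ 0b10111110111101100111011000111 = 0b1101111010000111010100100001100 = 1866705164

1866705164


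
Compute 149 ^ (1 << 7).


149 ^ (1 << 7) = 149 ^ 128 = 21

21


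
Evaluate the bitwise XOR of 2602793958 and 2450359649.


0b10011011001000110111101111100110 ^ 0b10010010000011011000010101100001 = 0b1001001011101111111010000111 = 154074759

154074759


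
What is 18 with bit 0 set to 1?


18 | (1 << 0) = 18 | 1 = 19

19


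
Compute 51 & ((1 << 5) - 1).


51 & 31 = 19

19


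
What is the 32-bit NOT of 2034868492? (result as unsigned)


~0b1111001010010011010000100001100 = 0b10000110101101100101111011110011 = 2260098803 (32-bit unsigned)

2260098803


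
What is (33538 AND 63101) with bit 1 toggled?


Step 1: 33538 & 63101 = 33280
Step 2: 33280 ^ (1 << 1) = 33280 ^ 2 = 33282

33282


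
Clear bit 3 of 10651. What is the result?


10651 & ~(1 << 3) = 10643

10643


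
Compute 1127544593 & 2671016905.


0b1000011001101001111011100010001 & 0b10011111001101000111101111001001 = 0b11001101000111001100000001 = 53768961

53768961


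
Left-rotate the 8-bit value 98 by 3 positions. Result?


Rotate 0b1100010 left by 3 (8-bit) = 0b10011 = 19

19


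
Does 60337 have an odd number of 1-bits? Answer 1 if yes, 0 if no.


0b1110101110110001 has 10 ones => parity 0

0


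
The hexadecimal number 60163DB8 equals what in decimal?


60163DB8 hex = 1612070328 decimal

1612070328


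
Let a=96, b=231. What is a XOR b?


96 ^ 231 = 135

135


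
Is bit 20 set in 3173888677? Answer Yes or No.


0b10111101001011011011001010100101, bit 20 = 0. No

No


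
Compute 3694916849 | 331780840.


0b11011100001110111111010011110001 | 0b10011110001101001001011101000 = 0b11011111111111111111011011111001 = 3758094073

3758094073


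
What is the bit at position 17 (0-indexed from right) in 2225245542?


0b10000100101000101000110101100110, position 17 = 1

1


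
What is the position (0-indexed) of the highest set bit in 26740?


0b110100001110100. Highest set bit at position 14

14


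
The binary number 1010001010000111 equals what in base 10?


1010001010000111 in decimal = 41607

41607


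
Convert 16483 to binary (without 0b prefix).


16483 = 100000001100011 in binary

100000001100011


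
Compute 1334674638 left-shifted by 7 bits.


0b1001111100011011000010011001110 << 7 = 0b10011111000110110000100110011100000000 = 170838353664

170838353664


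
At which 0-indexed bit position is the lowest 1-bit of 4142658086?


0b11110110111010111111001000100110. Lowest set bit at position 1

1


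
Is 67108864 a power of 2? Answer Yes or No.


0b100000000000000000000000000. Only one bit set => Yes

Yes


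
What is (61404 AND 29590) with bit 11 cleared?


Step 1: 61404 & 29590 = 25492
Step 2: 25492 & ~(1 << 11) = 25492

25492


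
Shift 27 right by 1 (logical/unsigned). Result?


0b11011 >> 1 = 0b1101 = 13

13


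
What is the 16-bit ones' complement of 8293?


8293 ^ 65535 = 57242

57242


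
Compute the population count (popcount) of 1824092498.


0b1101100101110010111000101010010 has 16 set bits

16


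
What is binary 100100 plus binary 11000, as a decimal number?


100100 + 11000 = 111100 = 60

60


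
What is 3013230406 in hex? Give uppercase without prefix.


3013230406 = B39A3F46 hex

B39A3F46


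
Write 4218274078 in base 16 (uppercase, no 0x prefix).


4218274078 = FB6DC11E hex

FB6DC11E


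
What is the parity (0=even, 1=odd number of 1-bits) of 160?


0b10100000 has 2 ones => parity 0

0


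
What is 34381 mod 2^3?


34381 & 7 = 5

5


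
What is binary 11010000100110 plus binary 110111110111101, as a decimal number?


11010000100110 + 110111110111101 = 1010001111100011 = 41955

41955


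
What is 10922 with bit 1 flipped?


10922 ^ (1 << 1) = 10922 ^ 2 = 10920

10920


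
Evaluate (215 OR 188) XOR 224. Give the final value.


Step 1: 215 | 188 = 255
Step 2: 255 ^ 224 = 31

31


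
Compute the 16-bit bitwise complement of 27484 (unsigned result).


~0b110101101011100 = 0b1001010010100011 = 38051 (16-bit unsigned)

38051


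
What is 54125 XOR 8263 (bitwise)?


0b1101001101101101 ^ 0b10000001000111 = 0b1111001100101010 = 62250

62250


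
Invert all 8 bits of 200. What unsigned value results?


200 ^ 255 = 55

55


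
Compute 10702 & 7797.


0b10100111001110 & 0b1111001110101 = 0b100001000100 = 2116

2116


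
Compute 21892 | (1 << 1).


21892 | (1 << 1) = 21892 | 2 = 21894

21894


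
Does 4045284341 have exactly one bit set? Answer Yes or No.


0b11110001000111100010001111110101. Multiple bits set => No

No


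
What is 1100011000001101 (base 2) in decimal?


1100011000001101 in decimal = 50701

50701


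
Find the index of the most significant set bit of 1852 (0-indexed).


0b11100111100. Highest set bit at position 10

10


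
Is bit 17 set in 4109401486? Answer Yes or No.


0b11110100111100000111110110001110, bit 17 = 0. No

No


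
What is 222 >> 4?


0b11011110 >> 4 = 0b1101 = 13

13


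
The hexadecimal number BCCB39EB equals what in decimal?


BCCB39EB hex = 3167435243 decimal

3167435243


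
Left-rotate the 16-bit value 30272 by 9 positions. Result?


Rotate 0b111011001000000 left by 9 (16-bit) = 0b1000000011101100 = 33004

33004


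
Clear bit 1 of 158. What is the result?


158 & ~(1 << 1) = 156

156


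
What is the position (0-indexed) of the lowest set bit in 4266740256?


0b11111110010100010100101000100000. Lowest set bit at position 5

5


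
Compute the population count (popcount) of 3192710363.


0b10111110010011001110010011011011 has 19 set bits

19


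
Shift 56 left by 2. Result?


0b111000 << 2 = 0b11100000 = 224

224


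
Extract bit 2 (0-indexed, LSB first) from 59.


0b111011, position 2 = 0

0


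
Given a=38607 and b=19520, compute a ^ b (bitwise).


38607 ^ 19520 = 55951

55951


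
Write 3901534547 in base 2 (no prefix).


3901534547 = 11101000100011001011000101010011 in binary

11101000100011001011000101010011


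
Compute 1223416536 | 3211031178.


0b1001000111010111101101011011000 | 0b10111111011001000111001010001010 = 0b11111111111011111111101011011010 = 4293917402

4293917402


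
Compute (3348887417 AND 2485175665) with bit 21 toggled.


Step 1: 3348887417 & 2485175665 = 2214643057
Step 2: 2214643057 ^ (1 << 21) = 2214643057 ^ 2097152 = 2216740209

2216740209


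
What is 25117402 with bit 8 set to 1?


25117402 | (1 << 8) = 25117402 | 256 = 25117658

25117658


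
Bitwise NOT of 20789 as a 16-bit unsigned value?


~0b101000100110101 = 0b1010111011001010 = 44746 (16-bit unsigned)

44746


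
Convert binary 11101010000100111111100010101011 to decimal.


11101010000100111111100010101011 in decimal = 3927177387

3927177387


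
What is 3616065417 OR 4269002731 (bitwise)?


0b11010111100010001100011110001001 | 0b11111110011100111100111111101011 = 0b11111111111110111100111111101011 = 4294692843

4294692843


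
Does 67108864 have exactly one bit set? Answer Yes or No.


0b100000000000000000000000000. Only one bit set => Yes

Yes


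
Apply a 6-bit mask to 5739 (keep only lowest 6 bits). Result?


5739 & 63 = 43

43


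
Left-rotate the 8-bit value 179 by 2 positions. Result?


Rotate 0b10110011 left by 2 (8-bit) = 0b11001110 = 206

206


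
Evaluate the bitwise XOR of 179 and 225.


0b10110011 ^ 0b11100001 = 0b1010010 = 82

82


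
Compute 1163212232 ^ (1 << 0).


1163212232 ^ (1 << 0) = 1163212232 ^ 1 = 1163212233

1163212233


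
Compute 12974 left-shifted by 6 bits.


0b11001010101110 << 6 = 0b11001010101110000000 = 830336

830336


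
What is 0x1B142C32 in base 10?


1B142C32 hex = 454306866 decimal

454306866


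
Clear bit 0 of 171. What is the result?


171 & ~(1 << 0) = 170

170


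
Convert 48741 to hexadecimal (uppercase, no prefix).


48741 = BE65 hex

BE65


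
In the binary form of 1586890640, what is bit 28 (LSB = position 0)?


0b1011110100101100000011110010000, position 28 = 1

1


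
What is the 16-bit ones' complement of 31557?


31557 ^ 65535 = 33978

33978


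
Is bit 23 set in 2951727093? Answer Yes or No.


0b10101111111011111100011111110101, bit 23 = 1. Yes

Yes


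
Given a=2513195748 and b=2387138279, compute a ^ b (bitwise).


2513195748 ^ 2387138279 = 461669379

461669379


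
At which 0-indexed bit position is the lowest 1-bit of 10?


0b1010. Lowest set bit at position 1

1


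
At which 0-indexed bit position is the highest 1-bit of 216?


0b11011000. Highest set bit at position 7

7


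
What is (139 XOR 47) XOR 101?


Step 1: 139 ^ 47 = 164
Step 2: 164 ^ 101 = 193

193


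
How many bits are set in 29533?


0b111001101011101 has 10 set bits

10


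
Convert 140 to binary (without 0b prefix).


140 = 10001100 in binary

10001100


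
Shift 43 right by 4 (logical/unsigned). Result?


0b101011 >> 4 = 0b10 = 2

2


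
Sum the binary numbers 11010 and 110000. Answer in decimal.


11010 + 110000 = 1001010 = 74

74


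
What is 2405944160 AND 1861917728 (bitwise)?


0b10001111011001111100101101100000 & 0b1101110111110101001110000100000 = 0b1110011000101000100000100000 = 241338400

241338400


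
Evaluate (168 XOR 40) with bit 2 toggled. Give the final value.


Step 1: 168 ^ 40 = 128
Step 2: 128 ^ (1 << 2) = 128 ^ 4 = 132

132


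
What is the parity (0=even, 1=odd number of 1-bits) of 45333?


0b1011000100010101 has 7 ones => parity 1

1


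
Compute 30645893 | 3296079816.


0b1110100111001111010000101 | 0b11000100011101100010111111001000 = 0b11000101111101111011111111001101 = 3321348045

3321348045
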